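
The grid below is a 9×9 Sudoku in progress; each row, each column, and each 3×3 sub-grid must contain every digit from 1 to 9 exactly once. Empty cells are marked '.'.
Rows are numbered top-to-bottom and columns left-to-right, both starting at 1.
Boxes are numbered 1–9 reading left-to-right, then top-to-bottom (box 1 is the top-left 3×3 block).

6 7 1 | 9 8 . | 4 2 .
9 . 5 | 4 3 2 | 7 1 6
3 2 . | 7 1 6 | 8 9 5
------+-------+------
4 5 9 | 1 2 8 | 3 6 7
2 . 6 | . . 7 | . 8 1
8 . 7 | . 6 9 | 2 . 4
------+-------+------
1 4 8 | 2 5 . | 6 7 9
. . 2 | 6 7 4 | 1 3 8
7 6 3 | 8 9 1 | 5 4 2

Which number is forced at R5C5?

Row 5 already contains {1, 2, 6, 7, 8}.
Column 5 already contains {1, 2, 3, 5, 6, 7, 8, 9}.
Its 3×3 block (box 5) already contains {1, 2, 6, 7, 8, 9}.
The only value from 1–9 not eliminated is 4, so R5C5 = 4.

4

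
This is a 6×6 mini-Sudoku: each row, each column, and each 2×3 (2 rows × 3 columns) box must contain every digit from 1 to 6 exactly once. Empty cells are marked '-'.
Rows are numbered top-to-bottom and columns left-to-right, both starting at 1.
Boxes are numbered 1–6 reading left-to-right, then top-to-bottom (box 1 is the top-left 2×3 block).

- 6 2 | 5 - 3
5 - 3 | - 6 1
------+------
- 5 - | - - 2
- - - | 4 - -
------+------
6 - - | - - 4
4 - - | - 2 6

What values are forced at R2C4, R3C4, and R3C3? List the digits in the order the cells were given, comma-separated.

For R2C4:
  Row 2 already contains {1, 3, 5, 6}.
  Column 4 already contains {4, 5}.
  Its 2×3 block (box 2) already contains {1, 3, 5, 6}.
  The only value from 1–6 not eliminated is 2, so R2C4 = 2.
For R3C4:
  Consider where 6 can go in column 4.
  R2C4 is out (row 2 already has a 6).
  R5C4 is out (row 5 already has a 6).
  R6C4 is out (row 6 already has a 6).
  So the only cell in column 4 that can hold 6 is R3C4.
  So R3C4 = 6.
For R3C3:
  Consider where 4 can go in column 3.
  R4C3 is out (row 4 already has a 4).
  R5C3 is out (row 5 already has a 4).
  R6C3 is out (row 6 already has a 4).
  So the only cell in column 3 that can hold 4 is R3C3.
  So R3C3 = 4.

2,6,4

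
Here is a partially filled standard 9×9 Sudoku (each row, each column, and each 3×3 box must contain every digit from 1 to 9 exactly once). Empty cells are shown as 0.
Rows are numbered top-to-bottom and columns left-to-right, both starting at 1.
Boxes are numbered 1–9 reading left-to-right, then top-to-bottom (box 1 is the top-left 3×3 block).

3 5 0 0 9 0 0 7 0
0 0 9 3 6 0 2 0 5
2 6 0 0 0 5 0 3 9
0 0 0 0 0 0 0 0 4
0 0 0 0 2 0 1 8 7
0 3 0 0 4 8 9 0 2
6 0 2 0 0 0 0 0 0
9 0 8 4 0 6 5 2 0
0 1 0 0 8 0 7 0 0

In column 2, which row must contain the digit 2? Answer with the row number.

Consider where 2 can go in column 2.
R2C2 is out (row 2 already has a 2).
R5C2 is out (row 5 already has a 2).
R7C2 is out (row 7 already has a 2).
R8C2 is out (row 8 already has a 2).
So the only cell in column 2 that can hold 2 is R4C2.
That is row 4.

4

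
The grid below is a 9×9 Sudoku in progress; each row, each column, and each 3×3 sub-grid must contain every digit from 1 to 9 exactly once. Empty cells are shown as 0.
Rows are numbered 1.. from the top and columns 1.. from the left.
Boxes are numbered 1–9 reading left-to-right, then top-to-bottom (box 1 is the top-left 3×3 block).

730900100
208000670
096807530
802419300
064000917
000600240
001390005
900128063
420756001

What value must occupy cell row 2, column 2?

4

Cell row 2, column 2 itself could take any of {1, 4, 5} by direct elimination.
Consider where 4 can go in box 1.
row 1, column 3 is out (column 3 already has a 4).
row 3, column 1 is out (column 1 already has a 4).
So the only cell in box 1 that can hold 4 is row 2, column 2.
Therefore row 2, column 2 = 4.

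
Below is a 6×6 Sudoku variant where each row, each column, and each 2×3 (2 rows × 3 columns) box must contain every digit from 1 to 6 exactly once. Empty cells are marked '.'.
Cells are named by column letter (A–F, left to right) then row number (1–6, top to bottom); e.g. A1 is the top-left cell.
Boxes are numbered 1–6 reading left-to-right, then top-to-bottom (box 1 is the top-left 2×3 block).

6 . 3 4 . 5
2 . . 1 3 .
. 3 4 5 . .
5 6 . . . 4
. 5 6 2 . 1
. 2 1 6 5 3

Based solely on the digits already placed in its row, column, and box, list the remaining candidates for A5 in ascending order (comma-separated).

Row 5 already contains {1, 2, 5, 6}.
Column A already contains {2, 5, 6}.
Its 2×3 block (box 5) already contains {1, 2, 5, 6}.
Removing those from 1–6 leaves {3, 4} as the candidates for A5.

3,4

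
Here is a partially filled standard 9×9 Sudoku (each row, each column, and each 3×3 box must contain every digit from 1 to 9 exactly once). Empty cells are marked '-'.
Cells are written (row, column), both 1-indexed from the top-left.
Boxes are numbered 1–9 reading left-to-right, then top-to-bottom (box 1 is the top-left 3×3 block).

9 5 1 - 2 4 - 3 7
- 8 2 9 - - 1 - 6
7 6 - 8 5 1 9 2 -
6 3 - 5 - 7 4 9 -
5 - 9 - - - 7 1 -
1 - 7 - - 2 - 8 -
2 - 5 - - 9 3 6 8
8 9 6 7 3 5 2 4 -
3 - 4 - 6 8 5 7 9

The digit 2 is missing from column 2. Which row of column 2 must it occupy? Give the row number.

5

Consider where 2 can go in column 2.
(6,2) is out (row 6 already has a 2).
(7,2) is out (row 7 already has a 2).
(9,2) is out (box 7 already has a 2).
So the only cell in column 2 that can hold 2 is (5,2).
That is row 5.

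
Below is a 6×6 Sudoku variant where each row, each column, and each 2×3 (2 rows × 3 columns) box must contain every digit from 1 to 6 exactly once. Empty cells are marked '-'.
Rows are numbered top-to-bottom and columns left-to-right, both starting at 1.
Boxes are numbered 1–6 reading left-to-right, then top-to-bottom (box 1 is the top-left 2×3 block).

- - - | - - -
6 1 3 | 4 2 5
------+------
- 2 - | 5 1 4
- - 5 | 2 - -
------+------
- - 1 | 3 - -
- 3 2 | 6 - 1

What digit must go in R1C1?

2

Cell R1C1 itself could take any of {2, 4, 5} by direct elimination.
Consider where 2 can go in column 1.
R3C1 is out (row 3 already has a 2).
R4C1 is out (row 4 already has a 2).
R5C1 is out (box 5 already has a 2).
R6C1 is out (row 6 already has a 2).
So the only cell in column 1 that can hold 2 is R1C1.
Therefore R1C1 = 2.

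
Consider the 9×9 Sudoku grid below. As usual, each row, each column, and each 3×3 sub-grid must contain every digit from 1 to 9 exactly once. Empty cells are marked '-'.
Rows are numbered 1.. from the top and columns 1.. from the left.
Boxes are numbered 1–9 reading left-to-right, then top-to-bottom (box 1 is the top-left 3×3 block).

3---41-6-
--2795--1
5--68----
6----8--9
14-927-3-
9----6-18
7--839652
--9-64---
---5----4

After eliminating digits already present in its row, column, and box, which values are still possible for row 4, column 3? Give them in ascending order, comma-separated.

Row 4 already contains {6, 8, 9}.
Column 3 already contains {2, 9}.
Its 3×3 block (box 4) already contains {1, 4, 6, 9}.
Removing those from 1–9 leaves {3, 5, 7} as the candidates for row 4, column 3.

3,5,7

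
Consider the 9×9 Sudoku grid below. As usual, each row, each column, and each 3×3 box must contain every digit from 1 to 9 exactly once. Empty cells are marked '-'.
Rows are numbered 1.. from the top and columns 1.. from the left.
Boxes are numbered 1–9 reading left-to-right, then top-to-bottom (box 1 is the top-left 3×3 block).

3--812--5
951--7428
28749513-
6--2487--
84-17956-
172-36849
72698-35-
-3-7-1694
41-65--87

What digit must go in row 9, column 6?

3

Row 9 already contains {1, 4, 5, 6, 7, 8}.
Column 6 already contains {1, 2, 5, 6, 7, 8, 9}.
Its 3×3 block (box 8) already contains {1, 5, 6, 7, 8, 9}.
The only value from 1–9 not eliminated is 3, so row 9, column 6 = 3.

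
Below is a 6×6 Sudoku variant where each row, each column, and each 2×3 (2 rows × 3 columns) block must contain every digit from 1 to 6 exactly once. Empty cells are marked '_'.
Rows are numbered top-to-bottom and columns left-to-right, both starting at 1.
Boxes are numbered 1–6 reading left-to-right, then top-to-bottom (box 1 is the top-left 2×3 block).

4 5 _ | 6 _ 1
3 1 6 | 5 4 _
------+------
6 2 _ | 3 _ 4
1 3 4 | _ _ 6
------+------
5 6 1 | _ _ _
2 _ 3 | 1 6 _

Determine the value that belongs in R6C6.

5

Row 6 already contains {1, 2, 3, 6}.
Column 6 already contains {1, 4, 6}.
Its 2×3 block (box 6) already contains {1, 6}.
The only value from 1–6 not eliminated is 5, so R6C6 = 5.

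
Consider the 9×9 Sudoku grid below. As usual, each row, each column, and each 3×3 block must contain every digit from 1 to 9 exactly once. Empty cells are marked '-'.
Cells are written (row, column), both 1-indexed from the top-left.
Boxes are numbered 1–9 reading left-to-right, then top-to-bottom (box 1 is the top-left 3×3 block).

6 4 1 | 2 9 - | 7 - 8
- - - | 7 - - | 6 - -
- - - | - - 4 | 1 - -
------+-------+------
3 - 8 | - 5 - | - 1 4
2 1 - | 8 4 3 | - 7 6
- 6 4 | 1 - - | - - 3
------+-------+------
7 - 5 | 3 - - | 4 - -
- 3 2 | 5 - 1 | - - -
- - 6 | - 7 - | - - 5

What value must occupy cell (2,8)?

4

Cell (2,8) itself could take any of {2, 3, 4, 5, 9} by direct elimination.
Consider where 4 can go in row 2.
(2,1) is out (box 1 already has a 4). (2,2) is out (column 2 already has a 4). (2,3) is out (column 3 already has a 4). (2,5) is out (column 5 already has a 4). The remaining empty cells in row 2 are similarly blocked.
So the only cell in row 2 that can hold 4 is (2,8).
Therefore (2,8) = 4.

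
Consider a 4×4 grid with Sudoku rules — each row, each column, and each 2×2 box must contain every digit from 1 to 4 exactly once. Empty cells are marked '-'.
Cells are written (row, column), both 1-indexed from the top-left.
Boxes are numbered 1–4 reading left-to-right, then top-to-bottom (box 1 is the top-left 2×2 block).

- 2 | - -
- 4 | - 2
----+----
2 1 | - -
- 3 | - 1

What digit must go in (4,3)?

Cell (4,3) itself could take any of {2, 4} by direct elimination.
Consider where 2 can go in column 3.
(1,3) is out (row 1 already has a 2).
(2,3) is out (row 2 already has a 2).
(3,3) is out (row 3 already has a 2).
So the only cell in column 3 that can hold 2 is (4,3).
Therefore (4,3) = 2.

2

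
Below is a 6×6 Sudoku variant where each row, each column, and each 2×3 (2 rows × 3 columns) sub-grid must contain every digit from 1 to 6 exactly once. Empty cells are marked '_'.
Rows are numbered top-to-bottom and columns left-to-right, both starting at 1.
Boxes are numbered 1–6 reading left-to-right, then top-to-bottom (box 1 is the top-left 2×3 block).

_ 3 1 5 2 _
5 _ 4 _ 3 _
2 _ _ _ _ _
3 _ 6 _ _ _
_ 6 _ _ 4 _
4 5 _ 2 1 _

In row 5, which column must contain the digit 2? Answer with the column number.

Consider where 2 can go in row 5.
r5c1 is out (column 1 already has a 2).
r5c4 is out (column 4 already has a 2).
r5c6 is out (box 6 already has a 2).
So the only cell in row 5 that can hold 2 is r5c3.
That is column 3.

3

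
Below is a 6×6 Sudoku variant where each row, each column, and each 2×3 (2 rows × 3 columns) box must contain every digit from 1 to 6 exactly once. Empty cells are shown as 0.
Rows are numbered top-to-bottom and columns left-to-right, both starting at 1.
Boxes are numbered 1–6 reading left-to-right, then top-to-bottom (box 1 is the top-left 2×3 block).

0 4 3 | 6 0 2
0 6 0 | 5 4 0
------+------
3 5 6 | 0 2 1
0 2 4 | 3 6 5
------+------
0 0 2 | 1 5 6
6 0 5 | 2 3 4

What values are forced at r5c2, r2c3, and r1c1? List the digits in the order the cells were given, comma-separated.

3,1,5

For r5c2:
  Row 5 already contains {1, 2, 5, 6}.
  Column 2 already contains {2, 4, 5, 6}.
  Its 2×3 block (box 5) already contains {2, 5, 6}.
  The only value from 1–6 not eliminated is 3, so r5c2 = 3.
For r2c3:
  Row 2 already contains {4, 5, 6}.
  Column 3 already contains {2, 3, 4, 5, 6}.
  Its 2×3 block (box 1) already contains {3, 4, 6}.
  The only value from 1–6 not eliminated is 1, so r2c3 = 1.
For r1c1:
  Consider where 5 can go in box 1.
  r2c1 is out (row 2 already has a 5).
  r2c3 is out (row 2 already has a 5).
  So the only cell in box 1 that can hold 5 is r1c1.
  So r1c1 = 5.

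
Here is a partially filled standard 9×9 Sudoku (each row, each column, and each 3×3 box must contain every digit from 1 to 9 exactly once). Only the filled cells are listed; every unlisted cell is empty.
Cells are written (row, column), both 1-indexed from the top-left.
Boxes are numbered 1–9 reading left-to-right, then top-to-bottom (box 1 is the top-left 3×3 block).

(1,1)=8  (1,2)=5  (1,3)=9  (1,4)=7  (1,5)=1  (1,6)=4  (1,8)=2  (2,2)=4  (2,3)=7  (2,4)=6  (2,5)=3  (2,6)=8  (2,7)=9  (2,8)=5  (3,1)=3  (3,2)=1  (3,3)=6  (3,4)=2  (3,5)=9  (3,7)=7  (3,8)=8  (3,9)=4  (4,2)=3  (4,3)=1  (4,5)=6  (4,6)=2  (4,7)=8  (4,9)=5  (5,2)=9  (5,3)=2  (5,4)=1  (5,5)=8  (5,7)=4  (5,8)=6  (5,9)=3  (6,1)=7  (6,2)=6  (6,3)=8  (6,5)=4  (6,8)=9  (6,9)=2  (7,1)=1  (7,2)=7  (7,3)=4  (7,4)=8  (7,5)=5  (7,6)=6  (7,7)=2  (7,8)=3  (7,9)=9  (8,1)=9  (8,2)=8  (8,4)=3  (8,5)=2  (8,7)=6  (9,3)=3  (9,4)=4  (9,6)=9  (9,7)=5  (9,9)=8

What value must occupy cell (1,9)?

Row 1 already contains {1, 2, 4, 5, 7, 8, 9}.
Column 9 already contains {2, 3, 4, 5, 8, 9}.
Its 3×3 block (box 3) already contains {2, 4, 5, 7, 8, 9}.
The only value from 1–9 not eliminated is 6, so (1,9) = 6.

6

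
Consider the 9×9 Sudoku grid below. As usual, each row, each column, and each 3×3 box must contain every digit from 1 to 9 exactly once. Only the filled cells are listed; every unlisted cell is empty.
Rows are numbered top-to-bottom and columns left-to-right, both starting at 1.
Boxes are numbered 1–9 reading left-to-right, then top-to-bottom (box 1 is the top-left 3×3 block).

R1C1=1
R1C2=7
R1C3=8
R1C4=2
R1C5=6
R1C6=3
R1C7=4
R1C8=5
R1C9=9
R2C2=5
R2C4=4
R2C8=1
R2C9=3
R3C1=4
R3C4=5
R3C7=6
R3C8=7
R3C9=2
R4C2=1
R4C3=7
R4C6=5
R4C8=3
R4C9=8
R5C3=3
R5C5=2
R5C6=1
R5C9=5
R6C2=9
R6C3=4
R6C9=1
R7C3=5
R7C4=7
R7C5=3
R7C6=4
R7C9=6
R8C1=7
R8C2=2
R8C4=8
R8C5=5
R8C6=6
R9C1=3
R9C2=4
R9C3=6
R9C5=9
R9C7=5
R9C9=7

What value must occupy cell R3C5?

1

Cell R3C5 itself could take any of {1, 8} by direct elimination.
Consider where 1 can go in column 5.
R2C5 is out (row 2 already has a 1).
R4C5 is out (row 4 already has a 1).
R6C5 is out (row 6 already has a 1).
So the only cell in column 5 that can hold 1 is R3C5.
Therefore R3C5 = 1.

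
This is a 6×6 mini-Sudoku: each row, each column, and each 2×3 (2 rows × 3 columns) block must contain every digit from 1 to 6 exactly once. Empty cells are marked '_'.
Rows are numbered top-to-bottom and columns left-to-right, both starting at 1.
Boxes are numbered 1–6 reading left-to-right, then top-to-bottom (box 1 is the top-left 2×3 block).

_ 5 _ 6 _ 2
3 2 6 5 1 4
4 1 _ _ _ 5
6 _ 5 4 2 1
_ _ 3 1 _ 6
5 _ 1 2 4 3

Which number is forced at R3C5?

6

Cell R3C5 itself could take any of {3, 6} by direct elimination.
Consider where 6 can go in row 3.
R3C3 is out (column 3 already has a 6).
R3C4 is out (column 4 already has a 6).
So the only cell in row 3 that can hold 6 is R3C5.
Therefore R3C5 = 6.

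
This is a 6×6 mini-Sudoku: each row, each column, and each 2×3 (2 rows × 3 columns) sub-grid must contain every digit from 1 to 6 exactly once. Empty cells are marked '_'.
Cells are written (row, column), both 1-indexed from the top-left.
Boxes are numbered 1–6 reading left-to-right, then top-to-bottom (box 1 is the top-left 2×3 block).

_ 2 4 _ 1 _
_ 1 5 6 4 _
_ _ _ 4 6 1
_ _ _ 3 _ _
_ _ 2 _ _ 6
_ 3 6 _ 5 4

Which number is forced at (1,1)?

Cell (1,1) itself could take any of {3, 6} by direct elimination.
Consider where 6 can go in row 1.
(1,4) is out (column 4 already has a 6).
(1,6) is out (column 6 already has a 6).
So the only cell in row 1 that can hold 6 is (1,1).
Therefore (1,1) = 6.

6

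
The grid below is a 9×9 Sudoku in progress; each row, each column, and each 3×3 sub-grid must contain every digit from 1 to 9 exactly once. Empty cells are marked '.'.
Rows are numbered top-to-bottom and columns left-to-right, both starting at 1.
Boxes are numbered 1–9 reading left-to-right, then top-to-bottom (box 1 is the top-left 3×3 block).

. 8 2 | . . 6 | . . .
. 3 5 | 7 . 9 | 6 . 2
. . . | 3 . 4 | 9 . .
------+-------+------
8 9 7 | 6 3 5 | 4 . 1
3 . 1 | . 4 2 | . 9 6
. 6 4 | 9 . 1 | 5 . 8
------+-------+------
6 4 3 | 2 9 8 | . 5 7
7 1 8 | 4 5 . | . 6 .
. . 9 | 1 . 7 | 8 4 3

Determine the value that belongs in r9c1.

5

Cell r9c1 itself could take any of {2, 5} by direct elimination.
Consider where 5 can go in column 1.
r1c1 is out (box 1 already has a 5).
r2c1 is out (row 2 already has a 5).
r3c1 is out (box 1 already has a 5).
r6c1 is out (row 6 already has a 5).
So the only cell in column 1 that can hold 5 is r9c1.
Therefore r9c1 = 5.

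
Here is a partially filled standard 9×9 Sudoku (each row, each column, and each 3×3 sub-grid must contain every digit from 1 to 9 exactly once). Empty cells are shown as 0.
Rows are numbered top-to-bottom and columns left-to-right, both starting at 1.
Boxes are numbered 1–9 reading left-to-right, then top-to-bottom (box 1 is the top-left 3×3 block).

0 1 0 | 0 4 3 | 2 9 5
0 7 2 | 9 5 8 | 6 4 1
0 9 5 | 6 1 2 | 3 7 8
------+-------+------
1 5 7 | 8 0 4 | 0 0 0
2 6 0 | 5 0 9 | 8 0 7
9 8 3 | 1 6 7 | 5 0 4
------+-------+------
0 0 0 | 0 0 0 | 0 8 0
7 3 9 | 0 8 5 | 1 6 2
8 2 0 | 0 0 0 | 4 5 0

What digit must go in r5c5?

3

Row 5 already contains {2, 5, 6, 7, 8, 9}.
Column 5 already contains {1, 4, 5, 6, 8}.
Its 3×3 block (box 5) already contains {1, 4, 5, 6, 7, 8, 9}.
The only value from 1–9 not eliminated is 3, so r5c5 = 3.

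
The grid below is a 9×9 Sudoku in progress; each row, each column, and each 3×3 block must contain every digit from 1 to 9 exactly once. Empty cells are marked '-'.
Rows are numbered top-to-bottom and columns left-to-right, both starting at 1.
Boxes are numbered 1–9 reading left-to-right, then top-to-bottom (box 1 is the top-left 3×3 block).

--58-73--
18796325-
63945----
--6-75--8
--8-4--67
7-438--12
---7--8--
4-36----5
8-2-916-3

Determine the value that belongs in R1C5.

1

Cell R1C5 itself could take any of {1, 2} by direct elimination.
Consider where 1 can go in box 2.
R3C6 is out (column 6 already has a 1).
So the only cell in box 2 that can hold 1 is R1C5.
Therefore R1C5 = 1.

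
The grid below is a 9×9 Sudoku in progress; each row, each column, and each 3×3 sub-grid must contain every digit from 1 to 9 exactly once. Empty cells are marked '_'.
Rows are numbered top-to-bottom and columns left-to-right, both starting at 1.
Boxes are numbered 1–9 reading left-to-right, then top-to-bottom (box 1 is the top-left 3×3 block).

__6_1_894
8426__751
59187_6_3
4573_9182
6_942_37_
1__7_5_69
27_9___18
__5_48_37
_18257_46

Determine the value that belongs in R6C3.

3

Row 6 already contains {1, 5, 6, 7, 9}.
Column 3 already contains {1, 2, 5, 6, 7, 8, 9}.
Its 3×3 block (box 4) already contains {1, 4, 5, 6, 7, 9}.
The only value from 1–9 not eliminated is 3, so R6C3 = 3.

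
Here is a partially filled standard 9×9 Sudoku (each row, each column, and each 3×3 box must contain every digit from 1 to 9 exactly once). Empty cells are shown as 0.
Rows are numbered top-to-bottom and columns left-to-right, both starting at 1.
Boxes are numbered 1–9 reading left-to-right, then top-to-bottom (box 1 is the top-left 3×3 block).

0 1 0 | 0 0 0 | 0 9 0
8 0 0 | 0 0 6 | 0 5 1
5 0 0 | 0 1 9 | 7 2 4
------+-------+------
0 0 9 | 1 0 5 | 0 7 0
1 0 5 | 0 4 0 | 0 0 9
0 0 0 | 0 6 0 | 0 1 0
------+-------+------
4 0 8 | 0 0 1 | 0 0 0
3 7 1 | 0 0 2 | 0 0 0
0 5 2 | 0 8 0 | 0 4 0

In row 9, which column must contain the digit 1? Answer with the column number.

7

Consider where 1 can go in row 9.
r9c1 is out (column 1 already has a 1).
r9c4 is out (column 4 already has a 1).
r9c6 is out (column 6 already has a 1).
r9c9 is out (column 9 already has a 1).
So the only cell in row 9 that can hold 1 is r9c7.
That is column 7.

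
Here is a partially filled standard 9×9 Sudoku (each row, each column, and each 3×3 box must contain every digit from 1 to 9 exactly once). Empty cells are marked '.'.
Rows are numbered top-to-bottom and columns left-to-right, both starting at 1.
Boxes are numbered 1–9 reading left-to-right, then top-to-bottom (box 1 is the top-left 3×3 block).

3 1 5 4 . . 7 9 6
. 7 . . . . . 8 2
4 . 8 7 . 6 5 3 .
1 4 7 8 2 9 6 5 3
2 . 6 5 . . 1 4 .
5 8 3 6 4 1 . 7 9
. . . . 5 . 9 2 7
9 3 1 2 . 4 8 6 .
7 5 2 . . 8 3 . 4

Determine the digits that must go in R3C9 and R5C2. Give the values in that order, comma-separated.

For R3C9:
  Row 3 already contains {3, 4, 5, 6, 7, 8}.
  Column 9 already contains {2, 3, 4, 6, 7, 9}.
  Its 3×3 block (box 3) already contains {2, 3, 5, 6, 7, 8, 9}.
  The only value from 1–9 not eliminated is 1, so R3C9 = 1.
For R5C2:
  Row 5 already contains {1, 2, 4, 5, 6}.
  Column 2 already contains {1, 3, 4, 5, 7, 8}.
  Its 3×3 block (box 4) already contains {1, 2, 3, 4, 5, 6, 7, 8}.
  The only value from 1–9 not eliminated is 9, so R5C2 = 9.

1,9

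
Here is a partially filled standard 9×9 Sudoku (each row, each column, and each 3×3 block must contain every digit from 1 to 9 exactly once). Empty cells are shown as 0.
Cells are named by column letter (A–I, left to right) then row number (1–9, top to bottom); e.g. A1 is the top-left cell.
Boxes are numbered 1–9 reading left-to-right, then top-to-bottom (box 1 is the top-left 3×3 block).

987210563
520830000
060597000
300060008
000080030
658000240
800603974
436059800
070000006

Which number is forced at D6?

3

Cell D6 itself could take any of {1, 3, 7, 9} by direct elimination.
Consider where 3 can go in row 6.
E6 is out (column E already has a 3).
F6 is out (column F already has a 3).
I6 is out (column I already has a 3).
So the only cell in row 6 that can hold 3 is D6.
Therefore D6 = 3.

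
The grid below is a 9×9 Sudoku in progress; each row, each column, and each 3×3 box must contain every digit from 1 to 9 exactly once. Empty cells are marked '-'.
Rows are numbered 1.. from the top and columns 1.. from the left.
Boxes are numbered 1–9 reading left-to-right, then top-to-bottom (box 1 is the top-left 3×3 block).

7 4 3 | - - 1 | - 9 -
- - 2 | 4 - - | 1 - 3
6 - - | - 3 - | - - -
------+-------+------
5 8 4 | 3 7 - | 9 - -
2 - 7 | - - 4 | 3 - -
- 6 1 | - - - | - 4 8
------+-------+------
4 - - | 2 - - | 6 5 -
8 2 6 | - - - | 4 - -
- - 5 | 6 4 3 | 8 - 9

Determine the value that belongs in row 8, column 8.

3

Cell row 8, column 8 itself could take any of {1, 3, 7} by direct elimination.
Consider where 3 can go in row 8.
row 8, column 4 is out (column 4 already has a 3).
row 8, column 5 is out (column 5 already has a 3).
row 8, column 6 is out (column 6 already has a 3).
row 8, column 9 is out (column 9 already has a 3).
So the only cell in row 8 that can hold 3 is row 8, column 8.
Therefore row 8, column 8 = 3.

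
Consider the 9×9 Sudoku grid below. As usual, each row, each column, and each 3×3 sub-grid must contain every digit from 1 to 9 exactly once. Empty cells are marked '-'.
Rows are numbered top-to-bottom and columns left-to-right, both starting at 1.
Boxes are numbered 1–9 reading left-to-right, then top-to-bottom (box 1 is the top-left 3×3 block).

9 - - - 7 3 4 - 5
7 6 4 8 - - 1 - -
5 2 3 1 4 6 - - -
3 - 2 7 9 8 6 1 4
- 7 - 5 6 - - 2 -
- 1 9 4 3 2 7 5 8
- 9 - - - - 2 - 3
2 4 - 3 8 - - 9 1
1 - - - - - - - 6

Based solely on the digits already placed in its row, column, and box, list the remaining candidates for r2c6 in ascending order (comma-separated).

Row 2 already contains {1, 4, 6, 7, 8}.
Column 6 already contains {2, 3, 6, 8}.
Its 3×3 block (box 2) already contains {1, 3, 4, 6, 7, 8}.
Removing those from 1–9 leaves {5, 9} as the candidates for r2c6.

5,9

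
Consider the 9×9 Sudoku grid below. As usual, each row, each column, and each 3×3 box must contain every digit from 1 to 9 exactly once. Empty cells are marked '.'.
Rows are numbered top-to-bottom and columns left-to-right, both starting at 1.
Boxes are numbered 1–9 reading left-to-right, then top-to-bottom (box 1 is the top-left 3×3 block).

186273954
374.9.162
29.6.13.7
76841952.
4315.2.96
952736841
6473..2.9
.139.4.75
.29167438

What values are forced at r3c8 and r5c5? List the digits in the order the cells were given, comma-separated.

8,8

For r3c8:
  Row 3 already contains {1, 2, 3, 6, 7, 9}.
  Column 8 already contains {2, 3, 4, 5, 6, 7, 9}.
  Its 3×3 block (box 3) already contains {1, 2, 3, 4, 5, 6, 7, 9}.
  The only value from 1–9 not eliminated is 8, so r3c8 = 8.
For r5c5:
  Row 5 already contains {1, 2, 3, 4, 5, 6, 9}.
  Column 5 already contains {1, 3, 6, 7, 9}.
  Its 3×3 block (box 5) already contains {1, 2, 3, 4, 5, 6, 7, 9}.
  The only value from 1–9 not eliminated is 8, so r5c5 = 8.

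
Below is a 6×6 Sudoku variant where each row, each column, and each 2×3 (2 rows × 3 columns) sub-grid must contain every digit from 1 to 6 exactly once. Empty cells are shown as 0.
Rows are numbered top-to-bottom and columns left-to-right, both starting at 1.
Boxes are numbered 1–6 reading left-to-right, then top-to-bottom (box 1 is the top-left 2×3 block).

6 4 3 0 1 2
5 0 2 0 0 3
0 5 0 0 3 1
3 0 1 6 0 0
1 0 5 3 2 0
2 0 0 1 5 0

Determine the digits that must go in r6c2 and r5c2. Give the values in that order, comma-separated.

For r6c2:
  Consider where 3 can go in row 6.
  r6c3 is out (column 3 already has a 3).
  r6c6 is out (column 6 already has a 3).
  So the only cell in row 6 that can hold 3 is r6c2.
  So r6c2 = 3.
For r5c2:
  Row 5 already contains {1, 2, 3, 5}.
  Column 2 already contains {4, 5}.
  Its 2×3 block (box 5) already contains {1, 2, 5}.
  The only value from 1–6 not eliminated is 6, so r5c2 = 6.

3,6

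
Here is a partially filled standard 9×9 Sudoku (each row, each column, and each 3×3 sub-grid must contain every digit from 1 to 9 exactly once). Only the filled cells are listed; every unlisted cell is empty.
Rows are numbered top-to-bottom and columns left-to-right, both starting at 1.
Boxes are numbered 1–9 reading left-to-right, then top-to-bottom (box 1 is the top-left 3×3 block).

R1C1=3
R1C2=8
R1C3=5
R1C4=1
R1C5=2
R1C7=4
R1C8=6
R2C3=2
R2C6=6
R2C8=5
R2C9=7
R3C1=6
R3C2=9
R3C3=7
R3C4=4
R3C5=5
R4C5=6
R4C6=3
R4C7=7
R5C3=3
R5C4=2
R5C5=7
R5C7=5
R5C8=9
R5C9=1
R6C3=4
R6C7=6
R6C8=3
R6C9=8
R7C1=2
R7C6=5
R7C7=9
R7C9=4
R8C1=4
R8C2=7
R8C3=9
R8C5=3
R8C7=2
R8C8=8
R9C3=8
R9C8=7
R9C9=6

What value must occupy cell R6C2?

2

Cell R6C2 itself could take any of {1, 2, 5} by direct elimination.
Consider where 2 can go in row 6.
R6C1 is out (column 1 already has a 2).
R6C4 is out (column 4 already has a 2).
R6C5 is out (column 5 already has a 2).
R6C6 is out (box 5 already has a 2).
So the only cell in row 6 that can hold 2 is R6C2.
Therefore R6C2 = 2.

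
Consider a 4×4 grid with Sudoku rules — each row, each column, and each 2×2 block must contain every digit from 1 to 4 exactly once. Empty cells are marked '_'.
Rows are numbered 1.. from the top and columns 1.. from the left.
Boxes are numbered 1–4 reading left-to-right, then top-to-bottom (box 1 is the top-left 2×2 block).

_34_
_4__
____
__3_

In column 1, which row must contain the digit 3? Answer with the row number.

Consider where 3 can go in column 1.
row 1, column 1 is out (row 1 already has a 3).
row 2, column 1 is out (box 1 already has a 3).
row 4, column 1 is out (row 4 already has a 3).
So the only cell in column 1 that can hold 3 is row 3, column 1.
That is row 3.

3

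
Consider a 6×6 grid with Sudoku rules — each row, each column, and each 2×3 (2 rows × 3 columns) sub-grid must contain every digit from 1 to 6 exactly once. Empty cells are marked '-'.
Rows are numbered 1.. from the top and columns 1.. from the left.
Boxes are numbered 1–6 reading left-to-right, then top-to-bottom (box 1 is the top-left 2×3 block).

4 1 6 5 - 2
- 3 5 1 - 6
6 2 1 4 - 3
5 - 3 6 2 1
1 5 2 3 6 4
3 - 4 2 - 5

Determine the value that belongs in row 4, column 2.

Row 4 already contains {1, 2, 3, 5, 6}.
Column 2 already contains {1, 2, 3, 5}.
Its 2×3 block (box 3) already contains {1, 2, 3, 5, 6}.
The only value from 1–6 not eliminated is 4, so row 4, column 2 = 4.

4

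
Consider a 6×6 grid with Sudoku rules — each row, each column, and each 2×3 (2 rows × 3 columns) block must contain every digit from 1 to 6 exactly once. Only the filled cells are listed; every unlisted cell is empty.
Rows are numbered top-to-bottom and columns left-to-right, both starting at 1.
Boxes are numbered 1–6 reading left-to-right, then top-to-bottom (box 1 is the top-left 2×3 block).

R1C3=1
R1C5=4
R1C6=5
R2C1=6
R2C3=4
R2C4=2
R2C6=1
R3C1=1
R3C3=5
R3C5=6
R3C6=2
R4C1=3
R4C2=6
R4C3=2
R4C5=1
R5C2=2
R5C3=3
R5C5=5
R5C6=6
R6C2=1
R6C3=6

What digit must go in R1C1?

2

Row 1 already contains {1, 4, 5}.
Column 1 already contains {1, 3, 6}.
Its 2×3 block (box 1) already contains {1, 4, 6}.
The only value from 1–6 not eliminated is 2, so R1C1 = 2.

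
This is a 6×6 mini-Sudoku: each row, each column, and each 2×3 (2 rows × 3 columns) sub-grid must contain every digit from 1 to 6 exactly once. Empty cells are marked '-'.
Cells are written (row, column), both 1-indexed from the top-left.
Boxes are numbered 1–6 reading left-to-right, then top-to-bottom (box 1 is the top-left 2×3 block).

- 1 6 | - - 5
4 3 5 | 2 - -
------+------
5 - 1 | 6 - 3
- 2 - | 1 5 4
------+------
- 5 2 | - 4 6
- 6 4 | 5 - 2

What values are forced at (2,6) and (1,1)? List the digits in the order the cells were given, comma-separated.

For (2,6):
  Row 2 already contains {2, 3, 4, 5}.
  Column 6 already contains {2, 3, 4, 5, 6}.
  Its 2×3 block (box 2) already contains {2, 5}.
  The only value from 1–6 not eliminated is 1, so (2,6) = 1.
For (1,1):
  Row 1 already contains {1, 5, 6}.
  Column 1 already contains {4, 5}.
  Its 2×3 block (box 1) already contains {1, 3, 4, 5, 6}.
  The only value from 1–6 not eliminated is 2, so (1,1) = 2.

1,2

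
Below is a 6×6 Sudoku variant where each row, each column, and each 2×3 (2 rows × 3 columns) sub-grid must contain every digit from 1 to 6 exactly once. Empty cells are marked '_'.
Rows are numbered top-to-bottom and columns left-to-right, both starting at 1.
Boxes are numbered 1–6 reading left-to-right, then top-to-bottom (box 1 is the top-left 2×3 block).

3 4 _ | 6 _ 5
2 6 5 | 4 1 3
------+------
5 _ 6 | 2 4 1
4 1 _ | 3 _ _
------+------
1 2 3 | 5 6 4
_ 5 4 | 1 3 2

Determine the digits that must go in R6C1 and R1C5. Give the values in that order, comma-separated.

6,2

For R6C1:
  Row 6 already contains {1, 2, 3, 4, 5}.
  Column 1 already contains {1, 2, 3, 4, 5}.
  Its 2×3 block (box 5) already contains {1, 2, 3, 4, 5}.
  The only value from 1–6 not eliminated is 6, so R6C1 = 6.
For R1C5:
  Row 1 already contains {3, 4, 5, 6}.
  Column 5 already contains {1, 3, 4, 6}.
  Its 2×3 block (box 2) already contains {1, 3, 4, 5, 6}.
  The only value from 1–6 not eliminated is 2, so R1C5 = 2.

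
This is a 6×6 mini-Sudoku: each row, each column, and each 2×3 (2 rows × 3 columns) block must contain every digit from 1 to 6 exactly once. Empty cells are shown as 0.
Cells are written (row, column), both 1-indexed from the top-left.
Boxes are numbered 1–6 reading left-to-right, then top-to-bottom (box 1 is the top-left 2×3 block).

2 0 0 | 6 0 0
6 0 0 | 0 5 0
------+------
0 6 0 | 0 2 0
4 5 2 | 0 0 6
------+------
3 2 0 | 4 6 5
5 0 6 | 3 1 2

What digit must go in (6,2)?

4

Row 6 already contains {1, 2, 3, 5, 6}.
Column 2 already contains {2, 5, 6}.
Its 2×3 block (box 5) already contains {2, 3, 5, 6}.
The only value from 1–6 not eliminated is 4, so (6,2) = 4.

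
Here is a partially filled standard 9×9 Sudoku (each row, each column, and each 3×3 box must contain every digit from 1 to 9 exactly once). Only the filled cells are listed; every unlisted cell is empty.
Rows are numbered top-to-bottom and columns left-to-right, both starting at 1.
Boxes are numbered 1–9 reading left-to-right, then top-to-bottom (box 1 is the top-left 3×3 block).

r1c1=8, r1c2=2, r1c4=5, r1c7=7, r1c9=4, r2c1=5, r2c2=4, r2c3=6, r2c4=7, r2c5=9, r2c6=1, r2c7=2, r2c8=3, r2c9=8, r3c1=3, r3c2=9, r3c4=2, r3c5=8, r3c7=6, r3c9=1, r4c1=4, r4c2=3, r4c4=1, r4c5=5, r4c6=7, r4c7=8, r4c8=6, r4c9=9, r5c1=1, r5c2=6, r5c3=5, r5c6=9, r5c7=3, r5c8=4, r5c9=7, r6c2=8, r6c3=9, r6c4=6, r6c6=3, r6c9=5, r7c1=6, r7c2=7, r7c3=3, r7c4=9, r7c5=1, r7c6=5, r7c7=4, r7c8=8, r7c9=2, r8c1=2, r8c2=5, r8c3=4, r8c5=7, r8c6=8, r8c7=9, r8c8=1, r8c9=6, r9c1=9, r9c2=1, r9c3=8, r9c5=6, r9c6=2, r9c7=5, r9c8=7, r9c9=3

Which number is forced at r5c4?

Row 5 already contains {1, 3, 4, 5, 6, 7, 9}.
Column 4 already contains {1, 2, 5, 6, 7, 9}.
Its 3×3 block (box 5) already contains {1, 3, 5, 6, 7, 9}.
The only value from 1–9 not eliminated is 8, so r5c4 = 8.

8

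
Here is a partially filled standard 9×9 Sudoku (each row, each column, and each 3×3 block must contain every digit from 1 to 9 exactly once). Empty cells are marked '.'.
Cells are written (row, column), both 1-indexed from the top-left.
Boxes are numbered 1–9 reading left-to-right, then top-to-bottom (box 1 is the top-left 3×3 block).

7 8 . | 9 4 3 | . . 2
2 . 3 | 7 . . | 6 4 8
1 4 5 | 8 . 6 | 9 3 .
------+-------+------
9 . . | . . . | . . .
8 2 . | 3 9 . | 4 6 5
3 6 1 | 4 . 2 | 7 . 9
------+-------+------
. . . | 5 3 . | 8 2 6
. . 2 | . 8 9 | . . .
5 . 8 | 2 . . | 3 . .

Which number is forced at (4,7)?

Cell (4,7) itself could take any of {1, 2} by direct elimination.
Consider where 2 can go in row 4.
(4,2) is out (column 2 already has a 2). (4,3) is out (column 3 already has a 2). (4,4) is out (column 4 already has a 2). (4,5) is out (box 5 already has a 2). The remaining empty cells in row 4 are similarly blocked.
So the only cell in row 4 that can hold 2 is (4,7).
Therefore (4,7) = 2.

2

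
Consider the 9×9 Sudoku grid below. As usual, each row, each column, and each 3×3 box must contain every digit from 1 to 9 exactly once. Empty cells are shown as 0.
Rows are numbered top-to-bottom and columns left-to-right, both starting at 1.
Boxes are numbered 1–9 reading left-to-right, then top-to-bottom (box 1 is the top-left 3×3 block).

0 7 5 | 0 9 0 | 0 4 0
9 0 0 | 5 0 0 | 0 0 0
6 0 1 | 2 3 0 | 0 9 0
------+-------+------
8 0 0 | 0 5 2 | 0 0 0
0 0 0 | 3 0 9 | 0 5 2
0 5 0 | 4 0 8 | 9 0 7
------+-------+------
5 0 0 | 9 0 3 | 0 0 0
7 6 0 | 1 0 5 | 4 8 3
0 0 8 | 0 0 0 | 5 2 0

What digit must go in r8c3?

9

Cell r8c3 itself could take any of {2, 9} by direct elimination.
Consider where 9 can go in row 8.
r8c5 is out (column 5 already has a 9).
So the only cell in row 8 that can hold 9 is r8c3.
Therefore r8c3 = 9.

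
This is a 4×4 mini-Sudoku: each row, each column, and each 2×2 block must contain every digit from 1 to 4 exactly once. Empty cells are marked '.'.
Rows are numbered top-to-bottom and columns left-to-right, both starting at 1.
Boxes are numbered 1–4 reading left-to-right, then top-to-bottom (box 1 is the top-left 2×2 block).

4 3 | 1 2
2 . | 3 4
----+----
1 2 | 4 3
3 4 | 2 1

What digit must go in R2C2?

Row 2 already contains {2, 3, 4}.
Column 2 already contains {2, 3, 4}.
Its 2×2 block (box 1) already contains {2, 3, 4}.
The only value from 1–4 not eliminated is 1, so R2C2 = 1.

1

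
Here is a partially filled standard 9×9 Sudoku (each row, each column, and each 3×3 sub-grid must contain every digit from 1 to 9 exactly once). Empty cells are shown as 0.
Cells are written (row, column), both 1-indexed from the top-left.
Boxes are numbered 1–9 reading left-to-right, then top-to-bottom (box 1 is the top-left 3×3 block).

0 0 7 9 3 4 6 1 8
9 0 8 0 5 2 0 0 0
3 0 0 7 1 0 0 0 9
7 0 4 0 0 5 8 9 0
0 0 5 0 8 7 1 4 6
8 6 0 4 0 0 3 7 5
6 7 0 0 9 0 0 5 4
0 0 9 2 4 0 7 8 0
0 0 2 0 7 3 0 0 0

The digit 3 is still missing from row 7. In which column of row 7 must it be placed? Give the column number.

3

Consider where 3 can go in row 7.
(7,4) is out (box 8 already has a 3).
(7,6) is out (column 6 already has a 3).
(7,7) is out (column 7 already has a 3).
So the only cell in row 7 that can hold 3 is (7,3).
That is column 3.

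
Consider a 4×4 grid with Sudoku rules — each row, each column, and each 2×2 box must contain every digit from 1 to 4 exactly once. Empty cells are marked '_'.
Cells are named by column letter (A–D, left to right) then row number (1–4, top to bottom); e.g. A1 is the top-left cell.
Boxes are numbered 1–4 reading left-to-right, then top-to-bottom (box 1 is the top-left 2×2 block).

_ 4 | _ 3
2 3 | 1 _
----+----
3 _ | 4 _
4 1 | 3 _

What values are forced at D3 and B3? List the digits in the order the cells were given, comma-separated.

For D3:
  Consider where 1 can go in row 3.
  B3 is out (column B already has a 1).
  So the only cell in row 3 that can hold 1 is D3.
  So D3 = 1.
For B3:
  Row 3 already contains {3, 4}.
  Column B already contains {1, 3, 4}.
  Its 2×2 block (box 3) already contains {1, 3, 4}.
  The only value from 1–4 not eliminated is 2, so B3 = 2.

1,2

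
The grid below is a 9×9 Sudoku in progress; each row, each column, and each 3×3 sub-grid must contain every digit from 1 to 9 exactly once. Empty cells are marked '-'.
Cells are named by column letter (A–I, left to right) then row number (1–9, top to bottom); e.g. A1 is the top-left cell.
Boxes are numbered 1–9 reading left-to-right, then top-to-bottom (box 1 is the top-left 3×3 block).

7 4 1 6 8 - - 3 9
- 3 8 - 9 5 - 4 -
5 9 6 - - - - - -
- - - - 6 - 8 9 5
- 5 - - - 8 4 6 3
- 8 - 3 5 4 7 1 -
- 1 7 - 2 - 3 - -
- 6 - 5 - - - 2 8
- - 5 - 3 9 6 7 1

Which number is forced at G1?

Cell G1 itself could take any of {2, 5} by direct elimination.
Consider where 5 can go in column G.
G2 is out (row 2 already has a 5).
G3 is out (row 3 already has a 5).
G8 is out (row 8 already has a 5).
So the only cell in column G that can hold 5 is G1.
Therefore G1 = 5.

5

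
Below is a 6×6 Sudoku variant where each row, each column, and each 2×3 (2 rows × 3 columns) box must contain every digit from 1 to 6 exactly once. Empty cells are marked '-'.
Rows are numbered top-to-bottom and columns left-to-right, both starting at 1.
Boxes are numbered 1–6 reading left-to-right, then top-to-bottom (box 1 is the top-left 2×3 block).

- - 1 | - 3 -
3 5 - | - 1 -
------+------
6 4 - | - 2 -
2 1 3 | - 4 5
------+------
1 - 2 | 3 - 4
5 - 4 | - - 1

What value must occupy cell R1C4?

5

Cell R1C4 itself could take any of {2, 4, 5, 6} by direct elimination.
Consider where 5 can go in box 2.
R1C6 is out (column 6 already has a 5).
R2C4 is out (row 2 already has a 5).
R2C6 is out (row 2 already has a 5).
So the only cell in box 2 that can hold 5 is R1C4.
Therefore R1C4 = 5.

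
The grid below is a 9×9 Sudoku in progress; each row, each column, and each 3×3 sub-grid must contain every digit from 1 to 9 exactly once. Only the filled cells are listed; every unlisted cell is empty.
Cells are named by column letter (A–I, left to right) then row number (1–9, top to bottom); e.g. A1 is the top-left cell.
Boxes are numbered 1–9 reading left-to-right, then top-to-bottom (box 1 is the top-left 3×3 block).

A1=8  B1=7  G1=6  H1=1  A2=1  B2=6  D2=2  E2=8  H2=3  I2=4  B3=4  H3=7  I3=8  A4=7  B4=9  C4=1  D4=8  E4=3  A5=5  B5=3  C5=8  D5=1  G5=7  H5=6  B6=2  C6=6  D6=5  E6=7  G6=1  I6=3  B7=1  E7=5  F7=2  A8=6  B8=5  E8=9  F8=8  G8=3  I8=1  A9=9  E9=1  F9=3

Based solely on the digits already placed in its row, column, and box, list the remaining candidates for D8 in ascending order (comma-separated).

Row 8 already contains {1, 3, 5, 6, 8, 9}.
Column D already contains {1, 2, 5, 8}.
Its 3×3 block (box 8) already contains {1, 2, 3, 5, 8, 9}.
Removing those from 1–9 leaves {4, 7} as the candidates for D8.

4,7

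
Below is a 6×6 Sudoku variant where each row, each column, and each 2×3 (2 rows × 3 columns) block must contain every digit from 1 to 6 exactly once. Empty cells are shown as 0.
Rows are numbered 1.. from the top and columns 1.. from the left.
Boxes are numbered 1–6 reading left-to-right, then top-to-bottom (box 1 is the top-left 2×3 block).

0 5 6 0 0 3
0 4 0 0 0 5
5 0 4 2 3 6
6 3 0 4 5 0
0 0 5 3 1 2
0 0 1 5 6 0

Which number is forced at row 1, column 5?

Cell row 1, column 5 itself could take any of {2, 4} by direct elimination.
Consider where 4 can go in column 5.
row 2, column 5 is out (row 2 already has a 4).
So the only cell in column 5 that can hold 4 is row 1, column 5.
Therefore row 1, column 5 = 4.

4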